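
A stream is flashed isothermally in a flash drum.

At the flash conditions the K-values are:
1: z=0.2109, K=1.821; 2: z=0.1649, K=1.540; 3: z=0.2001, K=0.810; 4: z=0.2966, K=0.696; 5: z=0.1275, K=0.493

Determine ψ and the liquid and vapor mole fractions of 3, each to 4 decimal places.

Let ψ = V/F and solve Σ zᵢ(Kᵢ−1)/(1+ψ(Kᵢ−1)) = 0.
Check two-phase: ΣzᵢKᵢ = 1.0694 > 1 and Σzᵢ/Kᵢ = 1.1547 > 1, so g(0) = 0.0694 > 0 and g(1) = -0.1547 < 0.
Newton iteration, ψ⁰ = 0.61:
  ψ = 0.6100: g = -0.06493, g' = -0.2096 → ψ = 0.3002
  ψ = 0.3002: g = -0.00024, g' = -0.2140 → ψ = 0.2990
Converged at ψ = 0.2990.
Compositions from xᵢ = zᵢ/(1+ψ(Kᵢ−1)), yᵢ = Kᵢxᵢ:
  1: x = 0.1693, y = 0.3083
  2: x = 0.1420, y = 0.2186
  3: x = 0.2122, y = 0.1718
  4: x = 0.3263, y = 0.2271
  5: x = 0.1503, y = 0.0741

ψ = 0.2990, x_3 = 0.2122, y_3 = 0.1718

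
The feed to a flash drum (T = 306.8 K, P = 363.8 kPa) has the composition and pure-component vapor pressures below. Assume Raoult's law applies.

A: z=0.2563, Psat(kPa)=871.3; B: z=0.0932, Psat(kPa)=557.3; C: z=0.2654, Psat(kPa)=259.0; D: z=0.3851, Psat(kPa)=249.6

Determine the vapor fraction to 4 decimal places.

Raoult's law: Kᵢ = Pᵢˢᵃᵗ/P = Pᵢˢᵃᵗ/363.8.
  K_A = 871.3/363.8 = 2.394997, K_B = 557.3/363.8 = 1.531886, K_C = 259.0/363.8 = 0.711930, K_D = 249.6/363.8 = 0.686091
Let ψ = V/F and solve Σ zᵢ(Kᵢ−1)/(1+ψ(Kᵢ−1)) = 0.
g(0) = ΣzᵢKᵢ − 1 = 0.2098 and g(1) = 1 − Σzᵢ/Kᵢ = -0.1019, so a root lies in (0, 1).
Newton–Raphson from ψ = 0.5:
  ψ = 0.5000: g = 0.01707, g' = -0.2730 → ψ = 0.5625
  ψ = 0.5625: g = 0.00044, g' = -0.2595 → ψ = 0.5642
Converged at ψ = 0.5642.

ψ = 0.5642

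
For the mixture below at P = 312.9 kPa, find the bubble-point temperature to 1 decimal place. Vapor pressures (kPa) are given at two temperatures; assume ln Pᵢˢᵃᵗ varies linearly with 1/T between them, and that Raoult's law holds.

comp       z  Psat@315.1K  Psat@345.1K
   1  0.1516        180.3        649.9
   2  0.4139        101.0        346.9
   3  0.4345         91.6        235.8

Bubble-point temperature: ΣzᵢPᵢˢᵃᵗ(T) = P. Interpolate ln Pᵢˢᵃᵗ = aᵢ + bᵢ/T.
  T = 315.1 K: ΣzᵢPᵢˢᵃᵗ = 108.94 kPa
  T = 345.1 K: ΣzᵢPᵢˢᵃᵗ = 344.56 kPa
  T = 330.1 K: ΣzᵢPᵢˢᵃᵗ = 198.35 kPa
  T = 337.6 K: ΣzᵢPᵢˢᵃᵗ = 262.88 kPa
  T = 341.4 K: ΣzᵢPᵢˢᵃᵗ = 301.91 kPa
  T = 343.2 K: ΣzᵢPᵢˢᵃᵗ = 322.06 kPa
Interpolating between 341.4 K and 343.2 K gives T ≈ 342.4 K.

T = 342.4 K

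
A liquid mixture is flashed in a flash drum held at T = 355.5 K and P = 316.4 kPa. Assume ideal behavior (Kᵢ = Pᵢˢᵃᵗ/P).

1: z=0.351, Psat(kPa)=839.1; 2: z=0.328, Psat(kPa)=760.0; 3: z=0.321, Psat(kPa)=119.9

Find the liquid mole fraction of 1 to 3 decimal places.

Raoult's law: Kᵢ = Pᵢˢᵃᵗ/P = Pᵢˢᵃᵗ/316.4.
  K_1 = 839.1/316.4 = 2.65202, K_2 = 760.0/316.4 = 2.40202, K_3 = 119.9/316.4 = 0.37895
Rachford–Rice: g(β) = Σ zᵢ(Kᵢ−1)/(1+β(Kᵢ−1)) = 0.
Feasibility: ΣzᵢKᵢ = 1.840, Σzᵢ/Kᵢ = 1.116 — both > 1, two phases present.
Iterate (Newton) starting at β = 0.55:
  β = 0.550: g = 0.2607, g' = -0.754 → β = 0.896
  β = 0.896: g = -0.0116, g' = -0.911 → β = 0.883
Converged at β = 0.883.
Compositions from xᵢ = zᵢ/(1+β(Kᵢ−1)), yᵢ = Kᵢxᵢ:
  1: x = 0.143, y = 0.379
  2: x = 0.147, y = 0.352
  3: x = 0.711, y = 0.269

x_1 = 0.143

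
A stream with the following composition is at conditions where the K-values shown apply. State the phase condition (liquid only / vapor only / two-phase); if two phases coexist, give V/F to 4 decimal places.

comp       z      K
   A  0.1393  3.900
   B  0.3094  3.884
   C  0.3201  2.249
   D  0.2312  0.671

vapor only

ΣzᵢKᵢ = 2.6200; Σzᵢ/Kᵢ = 0.6023.
Since Σzᵢ/Kᵢ < 1 the mixture is above its dew point — single vapor phase.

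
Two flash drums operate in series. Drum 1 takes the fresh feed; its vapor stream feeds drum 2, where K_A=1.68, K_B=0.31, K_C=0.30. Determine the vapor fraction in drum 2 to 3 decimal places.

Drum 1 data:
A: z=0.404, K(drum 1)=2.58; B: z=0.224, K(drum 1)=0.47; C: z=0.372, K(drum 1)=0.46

Drum 1:
Material balance + equilibrium reduce to Σ zᵢ(Kᵢ−1)/(1+ψ₁(Kᵢ−1)) = 0.
Check two-phase: ΣzᵢKᵢ = 1.319 > 1 and Σzᵢ/Kᵢ = 1.442 > 1, so g(0) = 0.319 > 0 and g(1) = -0.442 < 0.
Newton iteration, ψ₁⁰ = 0.5:
  ψ₁ = 0.500: g = -0.0801, g' = -0.635 → ψ₁ = 0.374
  ψ₁ = 0.374: g = 0.0016, g' = -0.667 → ψ₁ = 0.376
Converged at ψ₁ = 0.376.
Drum-1 compositions:
  A: x = 0.253, y = 0.654
  B: x = 0.280, y = 0.131
  C: x = 0.467, y = 0.215
Drum-2 feed = drum-1 vapor: z₂ = (0.6538, 0.1315, 0.2147).
Drum 2:
Material balance + equilibrium reduce to Σ zᵢ(Kᵢ−1)/(1+ψ₂(Kᵢ−1)) = 0.
g(0) = ΣzᵢKᵢ − 1 = 0.204 and g(1) = 1 − Σzᵢ/Kᵢ = -0.529, so a root lies in (0, 1).
Iterate (Newton) starting at ψ₂ = 0.5:
  ψ₂ = 0.500: g = -0.0380, g' = -0.563 → ψ₂ = 0.433
  ψ₂ = 0.433: g = -0.0014, g' = -0.524 → ψ₂ = 0.430
Converged at ψ₂ = 0.430.
  A: x = 0.506, y = 0.850
  B: x = 0.187, y = 0.058
  C: x = 0.307, y = 0.092

V/F (drum 2) = 0.430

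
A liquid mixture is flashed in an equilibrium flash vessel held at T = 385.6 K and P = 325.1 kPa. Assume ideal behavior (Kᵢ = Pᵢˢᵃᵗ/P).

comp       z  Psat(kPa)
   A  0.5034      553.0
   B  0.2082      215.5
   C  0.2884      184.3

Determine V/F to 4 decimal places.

V/F = 0.5677

Raoult's law: Kᵢ = Pᵢˢᵃᵗ/P = Pᵢˢᵃᵗ/325.1.
  K_A = 553.0/325.1 = 1.701015, K_B = 215.5/325.1 = 0.662873, K_C = 184.3/325.1 = 0.566902
Newton–Raphson from V/F = 0.5:
  V/F = 0.5000: g = 0.01745, g' = -0.2580 → V/F = 0.5676
  V/F = 0.5676: g = 0.00001, g' = -0.2579 → V/F = 0.5677
Converged at V/F = 0.5677.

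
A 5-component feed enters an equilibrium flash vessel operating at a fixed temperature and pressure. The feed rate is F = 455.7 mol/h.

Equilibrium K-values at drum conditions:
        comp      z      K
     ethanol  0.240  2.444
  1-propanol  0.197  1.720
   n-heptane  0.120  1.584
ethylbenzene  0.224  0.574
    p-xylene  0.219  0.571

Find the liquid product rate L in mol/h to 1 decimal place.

Material balance + equilibrium reduce to Σ zᵢ(Kᵢ−1)/(1+β(Kᵢ−1)) = 0.
Check two-phase: ΣzᵢKᵢ = 1.369 > 1 and Σzᵢ/Kᵢ = 1.062 > 1, so g(0) = 0.369 > 0 and g(1) = -0.062 < 0.
Newton–Raphson from β = 0.5:
  β = 0.500: g = 0.1189, g' = -0.379 → β = 0.813
  β = 0.813: g = 0.0060, g' = -0.356 → β = 0.830
Converged at β = 0.830.
Then V = β·F = 0.8303·455.7 = 378.4 mol/h and L = F − V = 77.3 mol/h.

L = 77.3 mol/h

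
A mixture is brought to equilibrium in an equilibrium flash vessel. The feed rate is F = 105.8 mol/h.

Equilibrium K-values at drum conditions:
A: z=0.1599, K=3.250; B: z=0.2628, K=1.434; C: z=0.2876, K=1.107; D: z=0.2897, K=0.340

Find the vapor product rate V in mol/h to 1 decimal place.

Newton iteration, ψ⁰ = 0.5:
  ψ = 0.5000: g = 0.00686, g' = -0.4968 → ψ = 0.5138
Converged at ψ = 0.5138.
Then V = ψ·F = 0.5138·105.8 = 54.4 mol/h and L = F − V = 51.4 mol/h.

V = 54.4 mol/h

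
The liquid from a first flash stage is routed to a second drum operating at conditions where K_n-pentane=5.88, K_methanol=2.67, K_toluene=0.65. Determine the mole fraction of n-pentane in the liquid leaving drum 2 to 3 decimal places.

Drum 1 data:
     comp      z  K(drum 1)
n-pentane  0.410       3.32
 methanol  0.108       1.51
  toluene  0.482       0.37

Drum 1:
Rachford–Rice: g(ψ₁) = Σ zᵢ(Kᵢ−1)/(1+ψ₁(Kᵢ−1)) = 0.
Check two-phase: ΣzᵢKᵢ = 1.703 > 1 and Σzᵢ/Kᵢ = 1.498 > 1, so g(0) = 0.703 > 0 and g(1) = -0.498 < 0.
Iterate (Newton) starting at ψ₁ = 0.43:
  ψ₁ = 0.430: g = 0.1049, g' = -0.932 → ψ₁ = 0.543
  ψ₁ = 0.543: g = 0.0029, g' = -0.891 → ψ₁ = 0.546
Converged at ψ₁ = 0.546.
Drum-1 compositions:
  n-pentane: x = 0.181, y = 0.601
  methanol: x = 0.084, y = 0.128
  toluene: x = 0.735, y = 0.272
Drum-2 feed = drum-1 liquid: z₂ = (0.1809, 0.0845, 0.7346).
Drum 2:
Newton–Raphson from ψ₂ = 0.47:
  ψ₂ = 0.470: g = 0.0394, g' = -0.600 → ψ₂ = 0.536
  ψ₂ = 0.536: g = 0.0023, g' = -0.532 → ψ₂ = 0.540
Converged at ψ₂ = 0.540.
  n-pentane: x = 0.050, y = 0.293
  methanol: x = 0.044, y = 0.119
  toluene: x = 0.906, y = 0.589

x_n-pentane (drum 2) = 0.050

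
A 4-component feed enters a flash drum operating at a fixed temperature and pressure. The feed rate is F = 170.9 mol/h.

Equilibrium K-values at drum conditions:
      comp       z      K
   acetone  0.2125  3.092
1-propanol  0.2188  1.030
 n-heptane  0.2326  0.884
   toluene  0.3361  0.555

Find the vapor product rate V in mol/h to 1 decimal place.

Rachford–Rice: g(ψ) = Σ zᵢ(Kᵢ−1)/(1+ψ(Kᵢ−1)) = 0.
Check two-phase: ΣzᵢKᵢ = 1.2746 > 1 and Σzᵢ/Kᵢ = 1.1499 > 1, so g(0) = 0.2746 > 0 and g(1) = -0.1499 < 0.
Newton iteration, ψ⁰ = 0.42:
  ψ = 0.4200: g = 0.03081, g' = -0.3678 → ψ = 0.5038
  ψ = 0.5038: g = 0.00147, g' = -0.3348 → ψ = 0.5082
Converged at ψ = 0.5082.
Then V = ψ·F = 0.5082·170.9 = 86.8 mol/h and L = F − V = 84.1 mol/h.

V = 86.8 mol/h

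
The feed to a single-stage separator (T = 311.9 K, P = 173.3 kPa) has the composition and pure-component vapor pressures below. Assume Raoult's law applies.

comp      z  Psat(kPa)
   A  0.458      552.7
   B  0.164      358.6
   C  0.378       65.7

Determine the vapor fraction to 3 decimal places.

Raoult's law: Kᵢ = Pᵢˢᵃᵗ/P = Pᵢˢᵃᵗ/173.3.
  K_A = 552.7/173.3 = 3.18927, K_B = 358.6/173.3 = 2.06924, K_C = 65.7/173.3 = 0.37911
Iterate (Newton) starting at ψ = 0.37:
  ψ = 0.370: g = 0.3749, g' = -1.012 → ψ = 0.741
  ψ = 0.741: g = 0.0460, g' = -0.877 → ψ = 0.793
  ψ = 0.793: g = -0.0009, g' = -0.914 → ψ = 0.792
Converged at ψ = 0.792.

ψ = 0.792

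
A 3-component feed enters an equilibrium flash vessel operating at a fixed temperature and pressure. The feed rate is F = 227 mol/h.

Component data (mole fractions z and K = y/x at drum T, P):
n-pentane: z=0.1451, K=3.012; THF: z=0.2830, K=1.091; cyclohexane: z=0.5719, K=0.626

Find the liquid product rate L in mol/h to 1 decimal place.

Newton–Raphson from ψ = 0.5:
  ψ = 0.5000: g = -0.09292, g' = -0.2691 → ψ = 0.1547
  ψ = 0.1547: g = 0.02099, g' = -0.4340 → ψ = 0.2031
  ψ = 0.2031: g = 0.00106, g' = -0.3920 → ψ = 0.2058
Converged at ψ = 0.2058.
Then V = ψ·F = 0.2058·227 = 46.7 mol/h and L = F − V = 180.3 mol/h.

L = 180.3 mol/h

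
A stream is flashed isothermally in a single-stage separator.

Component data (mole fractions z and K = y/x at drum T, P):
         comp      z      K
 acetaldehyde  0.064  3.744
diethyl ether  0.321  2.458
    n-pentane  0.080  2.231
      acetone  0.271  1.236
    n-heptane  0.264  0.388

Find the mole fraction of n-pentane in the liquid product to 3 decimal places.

x_n-pentane = 0.038

Rachford–Rice: g(V/F) = Σ zᵢ(Kᵢ−1)/(1+V/F(Kᵢ−1)) = 0.
g(0) = ΣzᵢKᵢ − 1 = 0.645 and g(1) = 1 − Σzᵢ/Kᵢ = -0.083, so a root lies in (0, 1).
Newton iteration, V/F⁰ = 0.5:
  V/F = 0.500: g = 0.2301, g' = -0.578 → V/F = 0.898
  V/F = 0.898: g = -0.0060, g' = -0.693 → V/F = 0.890
Converged at V/F = 0.890.
Compositions from xᵢ = zᵢ/(1+V/F(Kᵢ−1)), yᵢ = Kᵢxᵢ:
  acetaldehyde: x = 0.019, y = 0.070
  diethyl ether: x = 0.140, y = 0.343
  n-pentane: x = 0.038, y = 0.085
  acetone: x = 0.224, y = 0.277
  n-heptane: x = 0.579, y = 0.225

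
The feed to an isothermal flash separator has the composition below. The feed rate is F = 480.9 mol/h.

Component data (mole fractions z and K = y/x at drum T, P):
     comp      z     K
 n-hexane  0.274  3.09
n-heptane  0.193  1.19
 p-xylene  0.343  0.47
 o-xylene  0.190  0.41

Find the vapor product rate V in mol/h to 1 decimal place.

V = 168.8 mol/h

Rachford–Rice: g(ψ) = Σ zᵢ(Kᵢ−1)/(1+ψ(Kᵢ−1)) = 0.
g(0) = ΣzᵢKᵢ − 1 = 0.315 and g(1) = 1 − Σzᵢ/Kᵢ = -0.444, so a root lies in (0, 1).
Iterate (Newton) starting at ψ = 0.64:
  ψ = 0.640: g = -0.1775, g' = -0.616 → ψ = 0.352
  ψ = 0.352: g = -0.0005, g' = -0.655 → ψ = 0.351
Converged at ψ = 0.351.
Then V = ψ·F = 0.3510·480.9 = 168.8 mol/h and L = F − V = 312.1 mol/h.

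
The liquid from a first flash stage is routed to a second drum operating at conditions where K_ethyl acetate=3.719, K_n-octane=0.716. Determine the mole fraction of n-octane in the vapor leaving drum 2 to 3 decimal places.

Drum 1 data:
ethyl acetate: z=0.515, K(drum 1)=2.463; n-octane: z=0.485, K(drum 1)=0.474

y_n-octane (drum 2) = 0.648

Drum 1:
Let ψ₁ = V/F and solve Σ zᵢ(Kᵢ−1)/(1+ψ₁(Kᵢ−1)) = 0.
g(0) = ΣzᵢKᵢ − 1 = 0.498 and g(1) = 1 − Σzᵢ/Kᵢ = -0.232, so a root lies in (0, 1).
Newton iteration, ψ₁⁰ = 0.5:
  ψ₁ = 0.500: g = 0.0890, g' = -0.615 → ψ₁ = 0.645
  ψ₁ = 0.645: g = 0.0017, g' = -0.599 → ψ₁ = 0.648
Converged at ψ₁ = 0.648.
Drum-1 compositions:
  ethyl acetate: x = 0.264, y = 0.651
  n-octane: x = 0.736, y = 0.349
Drum-2 feed = drum-1 liquid: z₂ = (0.2645, 0.7355).
Drum 2:
Let ψ₂ = V/F and solve Σ zᵢ(Kᵢ−1)/(1+ψ₂(Kᵢ−1)) = 0.
Feasibility: ΣzᵢKᵢ = 1.510, Σzᵢ/Kᵢ = 1.098 — both > 1, two phases present.
Binary case is linear: z₁(K₁−1)(1+ψ₂(K₂−1)) + z₂(K₂−1)(1+ψ₂(K₁−1)) = 0
⇒ ψ₂ = [z₁(K₁−1)+z₂(K₂−1)] / [−(K₁−1)(K₂−1)] = 0.5102/0.7722 = 0.661
  ethyl acetate: x = 0.095, y = 0.352
  n-octane: x = 0.905, y = 0.648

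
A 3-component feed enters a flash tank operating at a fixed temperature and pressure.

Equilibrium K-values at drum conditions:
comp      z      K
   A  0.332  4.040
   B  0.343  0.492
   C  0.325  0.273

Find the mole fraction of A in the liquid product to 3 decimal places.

x_A = 0.169

Newton iteration, ψ⁰ = 0.68:
  ψ = 0.680: g = -0.4044, g' = -1.205 → ψ = 0.344
  ψ = 0.344: g = -0.0332, g' = -1.168 → ψ = 0.316
Converged at ψ = 0.316.
Compositions from xᵢ = zᵢ/(1+ψ(Kᵢ−1)), yᵢ = Kᵢxᵢ:
  A: x = 0.169, y = 0.684
  B: x = 0.409, y = 0.201
  C: x = 0.422, y = 0.115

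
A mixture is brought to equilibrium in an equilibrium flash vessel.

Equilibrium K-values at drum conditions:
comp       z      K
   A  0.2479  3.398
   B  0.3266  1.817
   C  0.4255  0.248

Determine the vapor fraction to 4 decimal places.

ψ = 0.4474

Newton–Raphson from ψ = 0.36:
  ψ = 0.3600: g = 0.08647, g' = -0.9932 → ψ = 0.4471
  ψ = 0.4471: g = 0.00031, g' = -0.9951 → ψ = 0.4474
Converged at ψ = 0.4474.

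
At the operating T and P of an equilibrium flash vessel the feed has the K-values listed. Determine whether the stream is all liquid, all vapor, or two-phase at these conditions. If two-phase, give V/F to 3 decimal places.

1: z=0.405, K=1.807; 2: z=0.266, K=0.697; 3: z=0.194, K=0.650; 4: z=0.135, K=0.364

ΣzᵢKᵢ = 1.092; Σzᵢ/Kᵢ = 1.275.
Both exceed 1, so a two-phase solution exists.
Iterate (Newton) starting at ψ = 0.33:
  ψ = 0.330: g = -0.0169, g' = -0.312 → ψ = 0.276
Converged at ψ = 0.276.

two-phase, V/F = 0.276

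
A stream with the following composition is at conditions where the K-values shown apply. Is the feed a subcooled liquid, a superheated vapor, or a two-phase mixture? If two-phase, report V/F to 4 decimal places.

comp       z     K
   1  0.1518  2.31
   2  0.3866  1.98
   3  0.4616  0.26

two-phase, V/F = 0.2955

ΣzᵢKᵢ = 1.2361; Σzᵢ/Kᵢ = 2.0364.
Both exceed 1, so a two-phase solution exists.
Newton–Raphson from ψ = 0.5:
  ψ = 0.5000: g = -0.16777, g' = -0.8992 → ψ = 0.3134
  ψ = 0.3134: g = -0.01392, g' = -0.7767 → ψ = 0.2955
Converged at ψ = 0.2955.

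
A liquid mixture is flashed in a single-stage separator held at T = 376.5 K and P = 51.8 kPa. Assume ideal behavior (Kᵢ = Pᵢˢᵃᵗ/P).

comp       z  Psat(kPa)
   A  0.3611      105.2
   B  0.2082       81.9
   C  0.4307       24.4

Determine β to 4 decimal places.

β = 0.5682

Raoult's law: Kᵢ = Pᵢˢᵃᵗ/P = Pᵢˢᵃᵗ/51.8.
  K_A = 105.2/51.8 = 2.030888, K_B = 81.9/51.8 = 1.581081, K_C = 24.4/51.8 = 0.471042
Rachford–Rice: g(β) = Σ zᵢ(Kᵢ−1)/(1+β(Kᵢ−1)) = 0.
Feasibility: ΣzᵢKᵢ = 1.2654, Σzᵢ/Kᵢ = 1.2238 — both > 1, two phases present.
Newton iteration, β⁰ = 0.5:
  β = 0.5000: g = 0.02964, g' = -0.4321 → β = 0.5686
  β = 0.5686: g = -0.00020, g' = -0.4387 → β = 0.5682
Converged at β = 0.5682.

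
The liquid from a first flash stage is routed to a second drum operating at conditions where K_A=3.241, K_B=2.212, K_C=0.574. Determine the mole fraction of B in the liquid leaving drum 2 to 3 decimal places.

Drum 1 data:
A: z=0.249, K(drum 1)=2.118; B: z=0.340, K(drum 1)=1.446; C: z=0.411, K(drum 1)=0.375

x_B (drum 2) = 0.153

Drum 1:
Material balance + equilibrium reduce to Σ zᵢ(Kᵢ−1)/(1+ψ₁(Kᵢ−1)) = 0.
Feasibility: ΣzᵢKᵢ = 1.173, Σzᵢ/Kᵢ = 1.449 — both > 1, two phases present.
Newton–Raphson from ψ₁ = 0.31:
  ψ₁ = 0.310: g = 0.0213, g' = -0.471 → ψ₁ = 0.355
Converged at ψ₁ = 0.355.
Drum-1 compositions:
  A: x = 0.178, y = 0.377
  B: x = 0.294, y = 0.424
  C: x = 0.528, y = 0.198
Drum-2 feed = drum-1 liquid: z₂ = (0.1782, 0.2935, 0.5283).
Drum 2:
Material balance + equilibrium reduce to Σ zᵢ(Kᵢ−1)/(1+ψ₂(Kᵢ−1)) = 0.
Feasibility: ΣzᵢKᵢ = 1.530, Σzᵢ/Kᵢ = 1.108 — both > 1, two phases present.
Iterate (Newton) starting at ψ₂ = 0.45:
  ψ₂ = 0.450: g = 0.1506, g' = -0.549 → ψ₂ = 0.724
  ψ₂ = 0.724: g = 0.0162, g' = -0.453 → ψ₂ = 0.760
Converged at ψ₂ = 0.760.
  A: x = 0.066, y = 0.214
  B: x = 0.153, y = 0.338
  C: x = 0.781, y = 0.448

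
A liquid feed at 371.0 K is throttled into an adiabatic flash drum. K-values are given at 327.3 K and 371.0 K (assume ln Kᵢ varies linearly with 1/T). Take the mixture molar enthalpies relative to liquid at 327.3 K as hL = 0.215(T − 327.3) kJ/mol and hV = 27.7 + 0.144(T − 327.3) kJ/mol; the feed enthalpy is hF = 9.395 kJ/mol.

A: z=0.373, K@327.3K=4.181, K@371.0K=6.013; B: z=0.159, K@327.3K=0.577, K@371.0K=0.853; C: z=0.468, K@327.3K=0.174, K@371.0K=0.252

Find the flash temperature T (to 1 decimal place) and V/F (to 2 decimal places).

Adiabatic flash: solve Rachford–Rice at each trial T, then check hF = ψ·hV(T) + (1−ψ)·hL(T).
  T = 327.3 K: K = (4.181, 0.577, 0.174), RR gives ψ = 0.310, H_out = 8.594 kJ/mol
  T = 371.0 K: K = (6.013, 0.853, 0.252), RR gives ψ = 0.465, H_out = 20.825 kJ/mol
  T = 349.1 K: K = (5.069, 0.710, 0.212), RR gives ψ = 0.391, H_out = 14.921 kJ/mol
  T = 338.2 K: K = (4.618, 0.642, 0.193), RR gives ψ = 0.352, H_out = 11.831 kJ/mol
  T = 332.8 K: K = (4.400, 0.610, 0.183), RR gives ψ = 0.332, H_out = 10.248 kJ/mol
  T = 330.1 K: K = (4.292, 0.593, 0.179), RR gives ψ = 0.321, H_out = 9.442 kJ/mol
  T = 328.7 K: K = (4.236, 0.585, 0.176), RR gives ψ = 0.316, H_out = 9.019 kJ/mol
Linear interpolation between T = 328.7 (H_out = 9.019) and T = 330.1 (H_out = 9.442) on hF = 9.395 gives T ≈ 329.9 K, at which ψ = 0.32.

T = 329.9 K, V/F = 0.32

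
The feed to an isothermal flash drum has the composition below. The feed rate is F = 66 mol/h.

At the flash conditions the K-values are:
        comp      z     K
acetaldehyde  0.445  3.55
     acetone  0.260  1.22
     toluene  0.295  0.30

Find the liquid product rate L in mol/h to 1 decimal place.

Material balance + equilibrium reduce to Σ zᵢ(Kᵢ−1)/(1+ψ(Kᵢ−1)) = 0.
Feasibility: ΣzᵢKᵢ = 1.985, Σzᵢ/Kᵢ = 1.322 — both > 1, two phases present.
Newton–Raphson from ψ = 0.62:
  ψ = 0.620: g = 0.1251, g' = -0.895 → ψ = 0.760
  ψ = 0.760: g = -0.0058, g' = -1.004 → ψ = 0.754
Converged at ψ = 0.754.
Then V = ψ·F = 0.7540·66 = 49.8 mol/h and L = F − V = 16.2 mol/h.

L = 16.2 mol/h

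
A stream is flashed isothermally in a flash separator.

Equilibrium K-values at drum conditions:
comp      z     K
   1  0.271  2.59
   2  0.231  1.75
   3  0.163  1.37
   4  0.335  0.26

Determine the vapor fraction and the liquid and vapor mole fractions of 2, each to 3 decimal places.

ψ = 0.530, x_2 = 0.165, y_2 = 0.289

Material balance + equilibrium reduce to Σ zᵢ(Kᵢ−1)/(1+ψ(Kᵢ−1)) = 0.
Feasibility: ΣzᵢKᵢ = 1.417, Σzᵢ/Kᵢ = 1.644 — both > 1, two phases present.
Iterate (Newton) starting at ψ = 0.5:
  ψ = 0.500: g = 0.0235, g' = -0.759 → ψ = 0.531
  ψ = 0.531: g = -0.0003, g' = -0.781 → ψ = 0.530
Converged at ψ = 0.530.
Compositions from xᵢ = zᵢ/(1+ψ(Kᵢ−1)), yᵢ = Kᵢxᵢ:
  1: x = 0.147, y = 0.381
  2: x = 0.165, y = 0.289
  3: x = 0.136, y = 0.187
  4: x = 0.551, y = 0.143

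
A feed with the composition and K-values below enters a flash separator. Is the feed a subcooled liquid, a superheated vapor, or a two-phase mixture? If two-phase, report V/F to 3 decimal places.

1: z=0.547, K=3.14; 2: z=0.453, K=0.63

ΣzᵢKᵢ = 2.003; Σzᵢ/Kᵢ = 0.893.
Since Σzᵢ/Kᵢ < 1 the mixture is above its dew point — single vapor phase.

superheated vapor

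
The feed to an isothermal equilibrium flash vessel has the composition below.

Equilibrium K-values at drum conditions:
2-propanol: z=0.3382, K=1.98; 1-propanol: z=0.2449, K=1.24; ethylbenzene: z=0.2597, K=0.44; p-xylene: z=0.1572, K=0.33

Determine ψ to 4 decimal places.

Let ψ = V/F and solve Σ zᵢ(Kᵢ−1)/(1+ψ(Kᵢ−1)) = 0.
g(0) = ΣzᵢKᵢ − 1 = 0.1395 and g(1) = 1 − Σzᵢ/Kᵢ = -0.4349, so a root lies in (0, 1).
Iterate (Newton) starting at ψ = 0.62:
  ψ = 0.6200: g = -0.14561, g' = -0.5340 → ψ = 0.3473
  ψ = 0.3473: g = -0.01628, g' = -0.4382 → ψ = 0.3101
  ψ = 0.3101: g = -0.00007, g' = -0.4350 → ψ = 0.3100
Converged at ψ = 0.3100.

ψ = 0.3100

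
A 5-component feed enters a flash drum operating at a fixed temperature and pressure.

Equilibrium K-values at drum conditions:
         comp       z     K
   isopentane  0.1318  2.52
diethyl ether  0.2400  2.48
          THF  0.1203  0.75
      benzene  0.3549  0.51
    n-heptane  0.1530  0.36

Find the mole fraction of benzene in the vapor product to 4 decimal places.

Material balance + equilibrium reduce to Σ zᵢ(Kᵢ−1)/(1+β(Kᵢ−1)) = 0.
g(0) = ΣzᵢKᵢ − 1 = 0.2536 and g(1) = 1 − Σzᵢ/Kᵢ = -0.4304, so a root lies in (0, 1).
Iterate (Newton) starting at β = 0.5:
  β = 0.5000: g = -0.09074, g' = -0.5668 → β = 0.3399
  β = 0.3399: g = 0.00174, g' = -0.5991 → β = 0.3428
Converged at β = 0.3428.
Compositions from xᵢ = zᵢ/(1+β(Kᵢ−1)), yᵢ = Kᵢxᵢ:
  isopentane: x = 0.0866, y = 0.2184
  diethyl ether: x = 0.1592, y = 0.3949
  THF: x = 0.1316, y = 0.0987
  benzene: x = 0.4266, y = 0.2175
  n-heptane: x = 0.1960, y = 0.0706

y_benzene = 0.2175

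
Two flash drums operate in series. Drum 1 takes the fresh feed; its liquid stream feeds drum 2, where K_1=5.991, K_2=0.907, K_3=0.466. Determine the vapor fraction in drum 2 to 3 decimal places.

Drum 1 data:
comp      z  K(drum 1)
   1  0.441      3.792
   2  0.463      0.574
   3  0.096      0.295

V/F (drum 2) = 0.524

Drum 1:
Iterate (Newton) starting at ψ₁ = 0.33:
  ψ₁ = 0.330: g = 0.3231, g' = -1.126 → ψ₁ = 0.617
  ψ₁ = 0.617: g = 0.0649, g' = -0.768 → ψ₁ = 0.701
  ψ₁ = 0.701: g = 0.0010, g' = -0.750 → ψ₁ = 0.703
Converged at ψ₁ = 0.703.
Drum-1 compositions:
  1: x = 0.149, y = 0.565
  2: x = 0.661, y = 0.379
  3: x = 0.190, y = 0.056
Drum-2 feed = drum-1 liquid: z₂ = (0.1489, 0.6608, 0.1903).
Drum 2:
Let ψ₂ = V/F and solve Σ zᵢ(Kᵢ−1)/(1+ψ₂(Kᵢ−1)) = 0.
Check two-phase: ΣzᵢKᵢ = 1.580 > 1 and Σzᵢ/Kᵢ = 1.162 > 1, so g(0) = 0.580 > 0 and g(1) = -0.162 < 0.
Newton iteration, ψ₂⁰ = 0.5:
  ψ₂ = 0.500: g = 0.0095, g' = -0.411 → ψ₂ = 0.523
  ψ₂ = 0.523: g = 0.0002, g' = -0.395 → ψ₂ = 0.524
Converged at ψ₂ = 0.524.
  1: x = 0.041, y = 0.247
  2: x = 0.695, y = 0.630
  3: x = 0.264, y = 0.123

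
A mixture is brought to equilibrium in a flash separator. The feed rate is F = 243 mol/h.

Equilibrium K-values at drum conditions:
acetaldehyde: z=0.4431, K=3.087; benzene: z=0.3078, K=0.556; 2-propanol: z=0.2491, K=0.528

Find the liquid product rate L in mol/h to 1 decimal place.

L = 72.1 mol/h

Rachford–Rice: g(ψ) = Σ zᵢ(Kᵢ−1)/(1+ψ(Kᵢ−1)) = 0.
g(0) = ΣzᵢKᵢ − 1 = 0.6705 and g(1) = 1 − Σzᵢ/Kᵢ = -0.1689, so a root lies in (0, 1).
Newton iteration, ψ⁰ = 0.39:
  ψ = 0.3900: g = 0.20042, g' = -0.7587 → ψ = 0.6542
  ψ = 0.6542: g = 0.02827, g' = -0.5816 → ψ = 0.7028
  ψ = 0.7028: g = 0.00031, g' = -0.5696 → ψ = 0.7033
Converged at ψ = 0.7033.
Then V = ψ·F = 0.7033·243 = 170.9 mol/h and L = F − V = 72.1 mol/h.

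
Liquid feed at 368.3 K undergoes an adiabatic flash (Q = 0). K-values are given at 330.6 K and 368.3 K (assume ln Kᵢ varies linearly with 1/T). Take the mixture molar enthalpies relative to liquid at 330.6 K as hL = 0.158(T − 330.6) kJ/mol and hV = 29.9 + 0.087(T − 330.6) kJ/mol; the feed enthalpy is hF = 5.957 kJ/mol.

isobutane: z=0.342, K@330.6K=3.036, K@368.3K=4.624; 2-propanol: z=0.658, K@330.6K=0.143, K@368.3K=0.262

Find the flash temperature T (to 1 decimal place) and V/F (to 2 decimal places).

T = 341.4 K, V/F = 0.15

Adiabatic flash: solve Rachford–Rice at each trial T, then check hF = ψ·hV(T) + (1−ψ)·hL(T).
  T = 330.6 K: K = (3.036, 0.143), RR gives ψ = 0.076, H_out = 2.269 kJ/mol
  T = 368.3 K: K = (4.624, 0.262), RR gives ψ = 0.282, H_out = 13.629 kJ/mol
  T = 349.5 K: K = (3.792, 0.197), RR gives ψ = 0.190, H_out = 8.417 kJ/mol
  T = 340.1 K: K = (3.405, 0.169), RR gives ψ = 0.138, H_out = 5.530 kJ/mol
  T = 344.8 K: K = (3.596, 0.182), RR gives ψ = 0.165, H_out = 7.006 kJ/mol
  T = 342.5 K: K = (3.502, 0.176), RR gives ψ = 0.152, H_out = 6.293 kJ/mol
Linear interpolation between T = 340.1 (H_out = 5.530) and T = 342.5 (H_out = 6.293) on hF = 5.957 gives T ≈ 341.4 K, at which ψ = 0.15.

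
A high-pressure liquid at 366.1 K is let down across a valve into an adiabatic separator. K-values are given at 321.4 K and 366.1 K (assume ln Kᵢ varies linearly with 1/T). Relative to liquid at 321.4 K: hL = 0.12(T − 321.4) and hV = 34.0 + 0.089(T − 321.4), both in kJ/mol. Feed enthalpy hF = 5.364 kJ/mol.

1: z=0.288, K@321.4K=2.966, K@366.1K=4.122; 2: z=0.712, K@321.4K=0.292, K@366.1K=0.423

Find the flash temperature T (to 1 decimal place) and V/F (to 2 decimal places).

T = 333.8 K, V/F = 0.12

Adiabatic flash: solve Rachford–Rice at each trial T, then check hF = ψ·hV(T) + (1−ψ)·hL(T).
  T = 321.4 K: K = (2.966, 0.292), RR gives ψ = 0.045, H_out = 1.517 kJ/mol
  T = 366.1 K: K = (4.122, 0.423), RR gives ψ = 0.271, H_out = 14.205 kJ/mol
  T = 343.8 K: K = (3.535, 0.356), RR gives ψ = 0.166, H_out = 8.226 kJ/mol
  T = 332.6 K: K = (3.248, 0.323), RR gives ψ = 0.109, H_out = 5.010 kJ/mol
  T = 338.2 K: K = (3.391, 0.340), RR gives ψ = 0.138, H_out = 6.645 kJ/mol
  T = 335.4 K: K = (3.319, 0.331), RR gives ψ = 0.124, H_out = 5.835 kJ/mol
  T = 334.0 K: K = (3.283, 0.327), RR gives ψ = 0.116, H_out = 5.424 kJ/mol
Linear interpolation between T = 332.6 (H_out = 5.010) and T = 334.0 (H_out = 5.424) on hF = 5.364 gives T ≈ 333.8 K, at which ψ = 0.12.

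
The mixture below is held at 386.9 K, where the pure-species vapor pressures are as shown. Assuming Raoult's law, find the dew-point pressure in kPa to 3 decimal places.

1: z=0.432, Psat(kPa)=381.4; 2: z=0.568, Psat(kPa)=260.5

Pdew = 301.833 kPa

At the dew point ψ → 1, so Σzᵢ/Kᵢ = 1 with Kᵢ = Pᵢˢᵃᵗ/P ⇒ 1/P = Σzᵢ/Pᵢˢᵃᵗ.
1/P = 0.432/381.4 + 0.568/260.5 = 0.003313 ⇒ P = 301.833 kPa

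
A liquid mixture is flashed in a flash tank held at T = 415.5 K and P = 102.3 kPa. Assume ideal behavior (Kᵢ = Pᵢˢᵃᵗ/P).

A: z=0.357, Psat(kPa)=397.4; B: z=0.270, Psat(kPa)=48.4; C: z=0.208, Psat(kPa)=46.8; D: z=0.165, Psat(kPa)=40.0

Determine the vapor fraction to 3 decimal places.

Raoult's law: Kᵢ = Pᵢˢᵃᵗ/P = Pᵢˢᵃᵗ/102.3.
  K_A = 397.4/102.3 = 3.88465, K_B = 48.4/102.3 = 0.47312, K_C = 46.8/102.3 = 0.45748, K_D = 40.0/102.3 = 0.39101
Iterate (Newton) starting at ψ = 0.41:
  ψ = 0.410: g = 0.0113, g' = -0.955 → ψ = 0.422
Converged at ψ = 0.422.

ψ = 0.422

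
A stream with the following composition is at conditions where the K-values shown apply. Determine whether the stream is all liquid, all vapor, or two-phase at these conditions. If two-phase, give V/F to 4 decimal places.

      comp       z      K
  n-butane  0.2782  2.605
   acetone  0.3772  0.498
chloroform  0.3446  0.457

two-phase, V/F = 0.0836

ΣzᵢKᵢ = 1.0700; Σzᵢ/Kᵢ = 1.6183.
Both exceed 1, so a two-phase solution exists.
Material balance + equilibrium reduce to Σ zᵢ(Kᵢ−1)/(1+ψ(Kᵢ−1)) = 0.
Newton iteration, ψ⁰ = 0.5:
  ψ = 0.5000: g = -0.26195, g' = -0.5815 → ψ = 0.0495
  ψ = 0.0495: g = 0.02718, g' = -0.8223 → ψ = 0.0826
  ψ = 0.0826: g = 0.00083, g' = -0.7736 → ψ = 0.0836
Converged at ψ = 0.0836.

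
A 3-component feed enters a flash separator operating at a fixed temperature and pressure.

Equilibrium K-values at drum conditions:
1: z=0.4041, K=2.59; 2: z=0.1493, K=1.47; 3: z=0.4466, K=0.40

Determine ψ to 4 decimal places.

Newton–Raphson from ψ = 0.43:
  ψ = 0.4300: g = 0.07885, g' = -0.6752 → ψ = 0.5468
  ψ = 0.5468: g = 0.00074, g' = -0.6693 → ψ = 0.5479
Converged at ψ = 0.5479.

ψ = 0.5479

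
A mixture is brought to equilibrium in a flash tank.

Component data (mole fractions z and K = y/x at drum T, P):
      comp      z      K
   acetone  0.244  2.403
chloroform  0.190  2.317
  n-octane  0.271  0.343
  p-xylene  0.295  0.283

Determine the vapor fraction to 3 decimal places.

ψ = 0.216

Material balance + equilibrium reduce to Σ zᵢ(Kᵢ−1)/(1+ψ(Kᵢ−1)) = 0.
Check two-phase: ΣzᵢKᵢ = 1.203 > 1 and Σzᵢ/Kᵢ = 2.016 > 1, so g(0) = 0.203 > 0 and g(1) = -1.016 < 0.
Newton iteration, ψ⁰ = 0.5:
  ψ = 0.500: g = -0.2428, g' = -0.914 → ψ = 0.234
  ψ = 0.234: g = -0.0158, g' = -0.847 → ψ = 0.216
Converged at ψ = 0.216.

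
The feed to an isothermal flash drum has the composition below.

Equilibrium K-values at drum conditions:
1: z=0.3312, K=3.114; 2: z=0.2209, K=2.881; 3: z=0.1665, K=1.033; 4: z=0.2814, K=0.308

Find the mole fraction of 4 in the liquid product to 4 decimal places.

Rachford–Rice: g(ψ) = Σ zᵢ(Kᵢ−1)/(1+ψ(Kᵢ−1)) = 0.
Check two-phase: ΣzᵢKᵢ = 1.9264 > 1 and Σzᵢ/Kᵢ = 1.2579 > 1, so g(0) = 0.9264 > 0 and g(1) = -0.2579 < 0.
Newton–Raphson from ψ = 0.32:
  ψ = 0.3200: g = 0.43234, g' = -1.0537 → ψ = 0.7303
  ψ = 0.7303: g = 0.06195, g' = -0.9184 → ψ = 0.7978
  ψ = 0.7978: g = -0.00258, g' = -1.0018 → ψ = 0.7952
Converged at ψ = 0.7952.
Compositions from xᵢ = zᵢ/(1+ψ(Kᵢ−1)), yᵢ = Kᵢxᵢ:
  1: x = 0.1235, y = 0.3847
  2: x = 0.0885, y = 0.2550
  3: x = 0.1622, y = 0.1676
  4: x = 0.6257, y = 0.1927

x_4 = 0.6257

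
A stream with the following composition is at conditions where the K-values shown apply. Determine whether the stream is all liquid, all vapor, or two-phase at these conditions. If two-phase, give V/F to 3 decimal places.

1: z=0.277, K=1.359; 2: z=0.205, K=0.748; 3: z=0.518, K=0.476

all liquid

ΣzᵢKᵢ = 0.776; Σzᵢ/Kᵢ = 1.566.
Since ΣzᵢKᵢ < 1 the mixture is below its bubble point — single liquid phase.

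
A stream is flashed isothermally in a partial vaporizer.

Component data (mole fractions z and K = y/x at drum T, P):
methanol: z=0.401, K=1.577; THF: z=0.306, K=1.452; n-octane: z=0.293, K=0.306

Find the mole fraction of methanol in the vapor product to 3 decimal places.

Rachford–Rice: g(V/F) = Σ zᵢ(Kᵢ−1)/(1+V/F(Kᵢ−1)) = 0.
g(0) = ΣzᵢKᵢ − 1 = 0.166 and g(1) = 1 − Σzᵢ/Kᵢ = -0.423, so a root lies in (0, 1).
Iterate (Newton) starting at V/F = 0.62:
  V/F = 0.620: g = -0.0785, g' = -0.545 → V/F = 0.476
  V/F = 0.476: g = -0.0084, g' = -0.439 → V/F = 0.457
Converged at V/F = 0.457.
Compositions from xᵢ = zᵢ/(1+V/F(Kᵢ−1)), yᵢ = Kᵢxᵢ:
  methanol: x = 0.317, y = 0.500
  THF: x = 0.254, y = 0.368
  n-octane: x = 0.429, y = 0.131

y_methanol = 0.500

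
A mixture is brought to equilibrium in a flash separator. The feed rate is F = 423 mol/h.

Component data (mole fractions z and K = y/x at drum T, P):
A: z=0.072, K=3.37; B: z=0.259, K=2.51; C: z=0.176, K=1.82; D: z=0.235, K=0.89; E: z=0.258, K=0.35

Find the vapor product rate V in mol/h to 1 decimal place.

V = 303.1 mol/h

Rachford–Rice: g(β) = Σ zᵢ(Kᵢ−1)/(1+β(Kᵢ−1)) = 0.
g(0) = ΣzᵢKᵢ − 1 = 0.512 and g(1) = 1 − Σzᵢ/Kᵢ = -0.222, so a root lies in (0, 1).
Iterate (Newton) starting at β = 0.49:
  β = 0.490: g = 0.1333, g' = -0.580 → β = 0.720
  β = 0.720: g = -0.0021, g' = -0.626 → β = 0.717
Converged at β = 0.717.
Then V = β·F = 0.7166·423 = 303.1 mol/h and L = F − V = 119.9 mol/h.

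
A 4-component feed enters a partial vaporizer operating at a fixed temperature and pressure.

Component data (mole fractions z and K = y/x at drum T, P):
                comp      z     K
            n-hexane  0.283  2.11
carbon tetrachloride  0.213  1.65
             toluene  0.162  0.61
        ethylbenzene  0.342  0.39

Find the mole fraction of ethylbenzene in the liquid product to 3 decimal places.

x_ethylbenzene = 0.435

Material balance + equilibrium reduce to Σ zᵢ(Kᵢ−1)/(1+V/F(Kᵢ−1)) = 0.
Check two-phase: ΣzᵢKᵢ = 1.181 > 1 and Σzᵢ/Kᵢ = 1.406 > 1, so g(0) = 0.181 > 0 and g(1) = -0.406 < 0.
Iterate (Newton) starting at V/F = 0.5:
  V/F = 0.500: g = -0.0722, g' = -0.497 → V/F = 0.355
  V/F = 0.355: g = -0.0017, g' = -0.479 → V/F = 0.351
Converged at V/F = 0.351.
Compositions from xᵢ = zᵢ/(1+V/F(Kᵢ−1)), yᵢ = Kᵢxᵢ:
  n-hexane: x = 0.204, y = 0.430
  carbon tetrachloride: x = 0.173, y = 0.286
  toluene: x = 0.188, y = 0.115
  ethylbenzene: x = 0.435, y = 0.170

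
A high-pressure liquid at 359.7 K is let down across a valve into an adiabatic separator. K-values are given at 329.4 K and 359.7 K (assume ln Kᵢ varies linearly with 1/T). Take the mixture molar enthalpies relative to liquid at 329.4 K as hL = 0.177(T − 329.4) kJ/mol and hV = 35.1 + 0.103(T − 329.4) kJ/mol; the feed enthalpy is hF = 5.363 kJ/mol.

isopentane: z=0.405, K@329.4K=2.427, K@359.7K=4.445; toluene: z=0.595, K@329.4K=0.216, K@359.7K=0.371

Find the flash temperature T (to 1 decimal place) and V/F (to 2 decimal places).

T = 331.8 K, V/F = 0.14

Adiabatic flash: solve Rachford–Rice at each trial T, then check hF = ψ·hV(T) + (1−ψ)·hL(T).
  T = 329.4 K: K = (2.427, 0.216), RR gives ψ = 0.100, H_out = 3.497 kJ/mol
  T = 359.7 K: K = (4.445, 0.371), RR gives ψ = 0.471, H_out = 20.845 kJ/mol
  T = 344.5 K: K = (3.325, 0.286), RR gives ψ = 0.312, H_out = 13.258 kJ/mol
  T = 336.9 K: K = (2.848, 0.249), RR gives ψ = 0.217, H_out = 8.839 kJ/mol
  T = 333.1 K: K = (2.629, 0.232), RR gives ψ = 0.162, H_out = 6.296 kJ/mol
  T = 331.2 K: K = (2.524, 0.224), RR gives ψ = 0.131, H_out = 4.905 kJ/mol
Linear interpolation between T = 331.2 (H_out = 4.905) and T = 333.1 (H_out = 6.296) on hF = 5.363 gives T ≈ 331.8 K, at which ψ = 0.14.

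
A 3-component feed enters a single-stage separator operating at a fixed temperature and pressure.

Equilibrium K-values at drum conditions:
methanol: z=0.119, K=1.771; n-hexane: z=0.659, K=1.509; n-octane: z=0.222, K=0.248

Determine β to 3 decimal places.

Iterate (Newton) starting at β = 0.5:
  β = 0.500: g = 0.0661, g' = -0.468 → β = 0.641
  β = 0.641: g = -0.0081, g' = -0.597 → β = 0.628
  β = 0.628: g = -0.0001, g' = -0.580 → β = 0.627
Converged at β = 0.627.

β = 0.627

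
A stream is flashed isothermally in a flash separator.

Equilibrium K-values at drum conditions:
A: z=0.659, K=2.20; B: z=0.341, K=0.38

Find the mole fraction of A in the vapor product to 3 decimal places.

Rachford–Rice: g(V/F) = Σ zᵢ(Kᵢ−1)/(1+V/F(Kᵢ−1)) = 0.
Feasibility: ΣzᵢKᵢ = 1.579, Σzᵢ/Kᵢ = 1.197 — both > 1, two phases present.
Newton–Raphson from V/F = 0.5:
  V/F = 0.500: g = 0.1878, g' = -0.646 → V/F = 0.791
  V/F = 0.791: g = -0.0090, g' = -0.754 → V/F = 0.779
Converged at V/F = 0.779.
Compositions from xᵢ = zᵢ/(1+V/F(Kᵢ−1)), yᵢ = Kᵢxᵢ:
  A: x = 0.341, y = 0.749
  B: x = 0.659, y = 0.251

y_A = 0.749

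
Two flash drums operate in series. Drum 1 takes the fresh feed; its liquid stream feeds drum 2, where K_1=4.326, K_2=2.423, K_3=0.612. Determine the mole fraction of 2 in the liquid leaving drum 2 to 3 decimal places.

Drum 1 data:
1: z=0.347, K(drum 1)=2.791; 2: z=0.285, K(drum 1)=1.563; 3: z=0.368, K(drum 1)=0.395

Drum 1:
Material balance + equilibrium reduce to Σ zᵢ(Kᵢ−1)/(1+ψ₁(Kᵢ−1)) = 0.
Feasibility: ΣzᵢKᵢ = 1.559, Σzᵢ/Kᵢ = 1.238 — both > 1, two phases present.
Newton–Raphson from ψ₁ = 0.48:
  ψ₁ = 0.480: g = 0.1467, g' = -0.645 → ψ₁ = 0.707
Converged at ψ₁ = 0.707.
Drum-1 compositions:
  1: x = 0.153, y = 0.427
  2: x = 0.204, y = 0.319
  3: x = 0.643, y = 0.254
Drum-2 feed = drum-1 liquid: z₂ = (0.1531, 0.2039, 0.6430).
Drum 2:
Rachford–Rice: g(ψ₂) = Σ zᵢ(Kᵢ−1)/(1+ψ₂(Kᵢ−1)) = 0.
g(0) = ΣzᵢKᵢ − 1 = 0.550 and g(1) = 1 − Σzᵢ/Kᵢ = -0.170, so a root lies in (0, 1).
Newton–Raphson from ψ₂ = 0.5:
  ψ₂ = 0.500: g = 0.0512, g' = -0.529 → ψ₂ = 0.597
  ψ₂ = 0.597: g = 0.0028, g' = -0.475 → ψ₂ = 0.603
Converged at ψ₂ = 0.603.
  1: x = 0.051, y = 0.220
  2: x = 0.110, y = 0.266
  3: x = 0.839, y = 0.514

x_2 (drum 2) = 0.110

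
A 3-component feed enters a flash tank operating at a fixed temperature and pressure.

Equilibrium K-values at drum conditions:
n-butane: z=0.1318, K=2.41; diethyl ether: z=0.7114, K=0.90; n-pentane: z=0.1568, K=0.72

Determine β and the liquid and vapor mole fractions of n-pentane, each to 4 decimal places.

Iterate (Newton) starting at β = 0.5:
  β = 0.5000: g = -0.01694, g' = -0.1146 → β = 0.3522
  β = 0.3522: g = 0.00172, g' = -0.1398 → β = 0.3646
  β = 0.3646: g = 0.00002, g' = -0.1372 → β = 0.3647
Converged at β = 0.3647.
Compositions from xᵢ = zᵢ/(1+β(Kᵢ−1)), yᵢ = Kᵢxᵢ:
  n-butane: x = 0.0870, y = 0.2098
  diethyl ether: x = 0.7383, y = 0.6645
  n-pentane: x = 0.1746, y = 0.1257

β = 0.3647, x_n-pentane = 0.1746, y_n-pentane = 0.1257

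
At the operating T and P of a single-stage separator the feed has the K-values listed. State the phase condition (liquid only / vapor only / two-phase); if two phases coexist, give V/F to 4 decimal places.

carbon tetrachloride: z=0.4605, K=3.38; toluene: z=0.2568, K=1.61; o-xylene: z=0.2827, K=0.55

ΣzᵢKᵢ = 2.1254; Σzᵢ/Kᵢ = 0.8097.
Since Σzᵢ/Kᵢ < 1 the mixture is above its dew point — single vapor phase.

vapor only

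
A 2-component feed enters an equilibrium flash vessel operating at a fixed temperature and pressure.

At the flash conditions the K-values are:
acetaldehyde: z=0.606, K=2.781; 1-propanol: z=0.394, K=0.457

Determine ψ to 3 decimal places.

ψ = 0.895

Let ψ = V/F and solve Σ zᵢ(Kᵢ−1)/(1+ψ(Kᵢ−1)) = 0.
Check two-phase: ΣzᵢKᵢ = 1.865 > 1 and Σzᵢ/Kᵢ = 1.080 > 1, so g(0) = 0.865 > 0 and g(1) = -0.080 < 0.
Newton–Raphson from ψ = 0.5:
  ψ = 0.500: g = 0.2772, g' = -0.757 → ψ = 0.866
  ψ = 0.866: g = 0.0204, g' = -0.711 → ψ = 0.895
Converged at ψ = 0.895.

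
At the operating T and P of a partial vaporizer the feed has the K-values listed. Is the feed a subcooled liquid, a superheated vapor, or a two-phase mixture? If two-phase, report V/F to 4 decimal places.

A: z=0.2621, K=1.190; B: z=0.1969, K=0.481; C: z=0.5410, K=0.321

subcooled liquid

ΣzᵢKᵢ = 0.5803; Σzᵢ/Kᵢ = 2.3150.
Since ΣzᵢKᵢ < 1 the mixture is below its bubble point — single liquid phase.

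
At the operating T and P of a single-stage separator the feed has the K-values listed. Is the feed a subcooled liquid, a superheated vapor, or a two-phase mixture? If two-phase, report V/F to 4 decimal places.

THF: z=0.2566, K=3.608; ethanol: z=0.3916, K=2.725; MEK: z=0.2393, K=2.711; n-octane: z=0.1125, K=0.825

superheated vapor

ΣzᵢKᵢ = 2.7345; Σzᵢ/Kᵢ = 0.4395.
Since Σzᵢ/Kᵢ < 1 the mixture is above its dew point — single vapor phase.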